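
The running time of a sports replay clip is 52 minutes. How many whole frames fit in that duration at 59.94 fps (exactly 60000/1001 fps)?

52 min = 3120 s.
Frames = 3120 × 60000/1001 = 14400000/77 ≈ 187012.9870.
Complete frames: 187012.

187012 frames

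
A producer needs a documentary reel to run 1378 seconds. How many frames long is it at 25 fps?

34450 frames

Frames = 1378 × 25 = 34450.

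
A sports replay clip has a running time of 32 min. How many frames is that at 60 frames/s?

115200 frames

32 min = 1920 s.
Frames = 1920 × 60 = 115200.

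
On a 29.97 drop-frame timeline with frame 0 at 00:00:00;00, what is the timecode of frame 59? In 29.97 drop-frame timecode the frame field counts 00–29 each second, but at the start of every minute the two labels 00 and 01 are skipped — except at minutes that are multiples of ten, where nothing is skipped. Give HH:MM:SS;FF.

00:00:01;29

Each 10-minute DF block holds 10 × 60 × 30 − 9 × 2 = 17982 frames. 59 ÷ 17982 → 0 full blocks, remainder 59.
Within the partial block the first minute is 1800 frames and each further minute 1798, so 0 further minute boundaries passed. Total skipped labels = 18 × 0 + 2 × 0 = 0.
Non-drop label index = 59 + 0 = 59; at 30 labels/s that is 00:00:01:29, i.e. DF 00:00:01;29.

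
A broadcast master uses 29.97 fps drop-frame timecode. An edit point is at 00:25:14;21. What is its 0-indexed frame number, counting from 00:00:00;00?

45395

As if non-drop at 30 labels/s: (0 × 3600 + 25 × 60 + 14) × 30 + 21 = 45441.
Minute boundaries passed: 25; those not divisible by 10: 25 − 2 = 23; dropped labels = 2 × 23 = 46.
Actual frame index = 45441 − 46 = 45395.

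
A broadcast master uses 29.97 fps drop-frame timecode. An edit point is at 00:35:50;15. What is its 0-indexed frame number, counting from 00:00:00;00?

64451

As if non-drop at 30 labels/s: (0 × 3600 + 35 × 60 + 50) × 30 + 15 = 64515.
Minute boundaries passed: 35; those not divisible by 10: 35 − 3 = 32; dropped labels = 2 × 32 = 64.
Actual frame index = 64515 − 64 = 64451.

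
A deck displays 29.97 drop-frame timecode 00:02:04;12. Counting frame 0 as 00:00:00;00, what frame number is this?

3728

Complete 10-minute blocks: 0, each 17982 frames → 0.
Remaining 2 whole minutes in the current block: 1800 + 1 × 1798 = 3598 frames.
Within the current minute: 4 × 30 + 12 − 2 = 130 (labels ;00/;01 skipped at this minute). Total = 0 + 3598 + 130 = 3728.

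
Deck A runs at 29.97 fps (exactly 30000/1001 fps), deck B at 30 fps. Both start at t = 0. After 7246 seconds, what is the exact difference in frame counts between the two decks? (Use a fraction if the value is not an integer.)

A emits 30000/1001 × 7246 = 217380000/1001 frames; B emits 30 × 7246 = 217380.
Difference = 217380/1001 frames (≈ 217.1628); B is ahead of A.

217380/1001 frames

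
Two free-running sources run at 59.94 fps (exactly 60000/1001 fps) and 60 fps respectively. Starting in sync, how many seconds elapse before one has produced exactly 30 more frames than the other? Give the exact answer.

The gap grows by |60 − 60000/1001| = 60/1001 frames per second.
Time for a 30-frame gap: 30 ÷ (60/1001) = 500.5 s.

500.5 seconds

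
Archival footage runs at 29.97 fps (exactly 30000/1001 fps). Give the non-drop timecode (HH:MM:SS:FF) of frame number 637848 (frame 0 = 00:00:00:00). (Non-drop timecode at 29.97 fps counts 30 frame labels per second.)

637848 ÷ 30 = 21261 full seconds, remainder 18 frames.
21261 s = 5 h 54 min 21 s.
Timecode: 05:54:21:18.

05:54:21:18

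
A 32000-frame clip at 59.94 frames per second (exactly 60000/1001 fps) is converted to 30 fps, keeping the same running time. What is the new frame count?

Target frames = source frames × (target rate / source rate) = 32000 × (30)/(60000/1001) = 32000 × 1001/2000 = 16016.

16016 frames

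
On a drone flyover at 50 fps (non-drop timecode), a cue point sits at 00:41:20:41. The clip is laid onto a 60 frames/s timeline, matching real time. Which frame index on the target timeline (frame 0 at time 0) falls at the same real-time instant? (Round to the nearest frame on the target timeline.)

frame 148849

Source frame index: (0×3600 + 41×60 + 20) × 50 + 41 = 124041.
Real time: 124041 / (50) = 124041/50 s.
Target frame: (124041/50) × (60) = 744246/5 ≈ 148849.200 → 148849.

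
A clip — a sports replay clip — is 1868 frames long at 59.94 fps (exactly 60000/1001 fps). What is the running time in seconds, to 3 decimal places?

31.164 seconds

Running time = 1868 × 1001/60000 = 467467/15000 s ≈ 31.164 s.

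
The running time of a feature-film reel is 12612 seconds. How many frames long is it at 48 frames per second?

Frames = 12612 × 48 = 605376.

605376 frames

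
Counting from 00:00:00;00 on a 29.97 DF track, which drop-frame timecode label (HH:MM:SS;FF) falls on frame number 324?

Each 10-minute DF block holds 10 × 60 × 30 − 9 × 2 = 17982 frames. 324 ÷ 17982 → 0 full blocks, remainder 324.
Within the partial block the first minute is 1800 frames and each further minute 1798, so 0 further minute boundaries passed. Total skipped labels = 18 × 0 + 2 × 0 = 0.
Non-drop label index = 324 + 0 = 324; at 30 labels/s that is 00:00:10:24, i.e. DF 00:00:10;24.

00:00:10;24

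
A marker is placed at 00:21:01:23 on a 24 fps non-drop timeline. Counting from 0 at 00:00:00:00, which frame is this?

frame 30287

Total seconds to the label: (0 × 3600 + 21 × 60 + 1) = 1261.
Frame index = 1261 × 24 + 23 = 30287.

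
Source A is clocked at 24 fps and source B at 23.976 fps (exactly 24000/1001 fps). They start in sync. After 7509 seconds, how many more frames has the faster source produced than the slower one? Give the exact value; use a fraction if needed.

A emits 24 × 7509 = 180216 frames; B emits 24000/1001 × 7509 = 180216000/1001.
Difference = 180216/1001 frames (≈ 180.0360); B is behind A.

180216/1001 frames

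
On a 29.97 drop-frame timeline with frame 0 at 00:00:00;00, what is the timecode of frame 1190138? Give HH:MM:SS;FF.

Each 10-minute DF block holds 10 × 60 × 30 − 9 × 2 = 17982 frames. 1190138 ÷ 17982 → 66 full blocks, remainder 3326.
Within the partial block the first minute is 1800 frames and each further minute 1798, so 1 further minute boundary passed. Total skipped labels = 18 × 66 + 2 × 1 = 1190.
Non-drop label index = 1190138 + 1190 = 1191328; at 30 labels/s that is 11:01:50:28, i.e. DF 11:01:50;28.

11:01:50;28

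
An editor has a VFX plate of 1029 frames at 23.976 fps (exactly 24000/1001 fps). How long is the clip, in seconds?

Running time = 1029 / (24000/1001) = 42.917875 s.

42.917875 seconds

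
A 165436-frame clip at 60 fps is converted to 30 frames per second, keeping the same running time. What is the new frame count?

Target frames = source frames × (target rate / source rate) = 165436 × (30)/(60) = 165436 × 1/2 = 82718.

82718 frames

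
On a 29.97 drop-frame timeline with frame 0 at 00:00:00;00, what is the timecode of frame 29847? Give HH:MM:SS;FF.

00:16:35;27

Ten DF minutes hold 17982 frames, so frame 29847 lies in block 1 (frames 17982–35963) with 11865 frames into that block.
The block's first minute is 1800 frames and the rest 1798 each; 11865 frames reaches minute 6, so 1 × 18 + 6 × 2 = 30 labels have been skipped so far.
Adding those back, label number 29847 + 30 = 29877 at 30 labels/s is 995 s + 27 f = 0 h 16 min 35 s frame 27, i.e. 00:16:35;27.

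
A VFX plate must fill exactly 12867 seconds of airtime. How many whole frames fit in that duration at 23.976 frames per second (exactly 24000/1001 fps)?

308499 frames

Frames = 12867 × 24000/1001 = 308808000/1001 ≈ 308499.5005.
Complete frames: 308499.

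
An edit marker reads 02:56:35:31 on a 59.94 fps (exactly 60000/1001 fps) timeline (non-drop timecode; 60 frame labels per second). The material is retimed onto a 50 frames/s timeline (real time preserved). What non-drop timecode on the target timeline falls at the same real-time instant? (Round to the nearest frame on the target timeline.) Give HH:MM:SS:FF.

02:56:46:06

Source frame index: (2×3600 + 56×60 + 35) × 60 + 31 = 635731.
Real time: 635731 / (60000/1001) = 636366731/60000 s.
Target frame: (636366731/60000) × (50) = 636366731/1200 ≈ 530305.609 → 530306.
At 50 labels/s: frame 530306 → 02:56:46:06.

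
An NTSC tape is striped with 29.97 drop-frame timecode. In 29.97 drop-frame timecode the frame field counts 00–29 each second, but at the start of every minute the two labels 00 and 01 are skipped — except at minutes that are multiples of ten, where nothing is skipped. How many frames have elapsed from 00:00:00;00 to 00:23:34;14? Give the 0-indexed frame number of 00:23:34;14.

42392

Complete 10-minute blocks: 2, each 17982 frames → 35964.
Remaining 3 whole minutes in the current block: 1800 + 2 × 1798 = 5396 frames.
Within the current minute: 34 × 30 + 14 − 2 = 1032 (labels ;00/;01 skipped at this minute). Total = 35964 + 5396 + 1032 = 42392.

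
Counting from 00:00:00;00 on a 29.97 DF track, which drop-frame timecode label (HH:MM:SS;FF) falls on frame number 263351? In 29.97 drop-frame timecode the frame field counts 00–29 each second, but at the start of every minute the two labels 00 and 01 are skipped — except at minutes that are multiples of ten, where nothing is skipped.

Ten DF minutes hold 17982 frames, so frame 263351 lies in block 14 (frames 251748–269729) with 11603 frames into that block.
The block's first minute is 1800 frames and the rest 1798 each; 11603 frames reaches minute 6, so 14 × 18 + 6 × 2 = 264 labels have been skipped so far.
Adding those back, label number 263351 + 264 = 263615 at 30 labels/s is 8787 s + 5 f = 2 h 26 min 27 s frame 5, i.e. 02:26:27;05.

02:26:27;05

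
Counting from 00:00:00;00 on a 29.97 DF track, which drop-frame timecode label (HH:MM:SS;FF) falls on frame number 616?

Ten DF minutes hold 17982 frames, so frame 616 lies in block 0 (frames 0–17981) with 616 frames into that block.
The block's first minute is 1800 frames and the rest 1798 each; 616 frames reaches minute 0, so 0 × 18 + 0 × 2 = 0 labels have been skipped so far.
Adding those back, label number 616 + 0 = 616 at 30 labels/s is 20 s + 16 f = 0 h 0 min 20 s frame 16, i.e. 00:00:20;16.

00:00:20;16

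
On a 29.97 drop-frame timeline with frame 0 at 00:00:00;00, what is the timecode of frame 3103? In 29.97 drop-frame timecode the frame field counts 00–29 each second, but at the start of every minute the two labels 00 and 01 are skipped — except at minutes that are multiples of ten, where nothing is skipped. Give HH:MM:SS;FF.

Ten DF minutes hold 17982 frames, so frame 3103 lies in block 0 (frames 0–17981) with 3103 frames into that block.
The block's first minute is 1800 frames and the rest 1798 each; 3103 frames reaches minute 1, so 0 × 18 + 1 × 2 = 2 labels have been skipped so far.
Adding those back, label number 3103 + 2 = 3105 at 30 labels/s is 103 s + 15 f = 0 h 1 min 43 s frame 15, i.e. 00:01:43;15.

00:01:43;15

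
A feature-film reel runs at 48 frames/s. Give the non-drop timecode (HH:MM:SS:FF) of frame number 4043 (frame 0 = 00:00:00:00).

4043 ÷ 48 = 84 full seconds, remainder 11 frames.
84 s = 0 h 1 min 24 s.
Timecode: 00:01:24:11.

00:01:24:11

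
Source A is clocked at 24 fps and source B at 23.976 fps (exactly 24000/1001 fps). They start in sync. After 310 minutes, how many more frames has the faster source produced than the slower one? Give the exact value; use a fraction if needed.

446400/1001 frames

310 min = 18600 s.
A emits 24 × 18600 = 446400 frames; B emits 24000/1001 × 18600 = 446400000/1001.
Difference = 446400/1001 frames (≈ 445.9540); B is behind A.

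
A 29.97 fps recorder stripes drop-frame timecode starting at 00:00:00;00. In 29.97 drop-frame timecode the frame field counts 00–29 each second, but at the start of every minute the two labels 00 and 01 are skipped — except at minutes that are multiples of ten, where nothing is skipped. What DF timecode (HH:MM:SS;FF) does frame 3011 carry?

Ten DF minutes hold 17982 frames, so frame 3011 lies in block 0 (frames 0–17981) with 3011 frames into that block.
The block's first minute is 1800 frames and the rest 1798 each; 3011 frames reaches minute 1, so 0 × 18 + 1 × 2 = 2 labels have been skipped so far.
Adding those back, label number 3011 + 2 = 3013 at 30 labels/s is 100 s + 13 f = 0 h 1 min 40 s frame 13, i.e. 00:01:40;13.

00:01:40;13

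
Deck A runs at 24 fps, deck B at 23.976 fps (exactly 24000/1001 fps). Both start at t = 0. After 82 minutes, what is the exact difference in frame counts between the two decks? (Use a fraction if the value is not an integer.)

82 min = 4920 s.
A emits 24 × 4920 = 118080 frames; B emits 24000/1001 × 4920 = 118080000/1001.
Difference = 118080/1001 frames (≈ 117.9620); B is behind A.

118080/1001 frames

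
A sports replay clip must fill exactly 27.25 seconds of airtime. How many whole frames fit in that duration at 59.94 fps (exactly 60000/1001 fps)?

Frames = 27.25 × 60000/1001 = 1635000/1001 ≈ 1633.3666.
Complete frames: 1633.

1633 frames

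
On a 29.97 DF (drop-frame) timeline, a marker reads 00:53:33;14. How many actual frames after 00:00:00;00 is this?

96308

Complete 10-minute blocks: 5, each 17982 frames → 89910.
Remaining 3 whole minutes in the current block: 1800 + 2 × 1798 = 5396 frames.
Within the current minute: 33 × 30 + 14 − 2 = 1002 (labels ;00/;01 skipped at this minute). Total = 89910 + 5396 + 1002 = 96308.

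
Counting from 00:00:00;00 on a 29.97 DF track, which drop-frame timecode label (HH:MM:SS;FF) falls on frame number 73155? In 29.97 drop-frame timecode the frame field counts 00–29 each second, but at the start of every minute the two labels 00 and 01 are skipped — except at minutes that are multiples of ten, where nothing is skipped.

Ten DF minutes hold 17982 frames, so frame 73155 lies in block 4 (frames 71928–89909) with 1227 frames into that block.
The block's first minute is 1800 frames and the rest 1798 each; 1227 frames reaches minute 0, so 4 × 18 + 0 × 2 = 72 labels have been skipped so far.
Adding those back, label number 73155 + 72 = 73227 at 30 labels/s is 2440 s + 27 f = 0 h 40 min 40 s frame 27, i.e. 00:40:40;27.

00:40:40;27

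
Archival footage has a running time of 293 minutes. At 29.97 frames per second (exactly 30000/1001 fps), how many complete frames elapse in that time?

526873 frames

293 min = 17580 s.
Frames = 17580 × 30000/1001 = 527400000/1001 ≈ 526873.1269.
Complete frames: 526873.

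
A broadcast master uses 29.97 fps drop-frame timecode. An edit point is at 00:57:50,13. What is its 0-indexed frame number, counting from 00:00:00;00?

As if non-drop at 30 labels/s: (0 × 3600 + 57 × 60 + 50) × 30 + 13 = 104113.
Minute boundaries passed: 57; those not divisible by 10: 57 − 5 = 52; dropped labels = 2 × 52 = 104.
Actual frame index = 104113 − 104 = 104009.

104009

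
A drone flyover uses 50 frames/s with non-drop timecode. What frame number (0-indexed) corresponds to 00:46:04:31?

Total seconds to the label: (0 × 3600 + 46 × 60 + 4) = 2764.
Frame index = 2764 × 50 + 31 = 138231.

frame 138231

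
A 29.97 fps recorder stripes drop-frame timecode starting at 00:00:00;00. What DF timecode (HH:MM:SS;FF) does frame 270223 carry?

Each 10-minute DF block holds 10 × 60 × 30 − 9 × 2 = 17982 frames. 270223 ÷ 17982 → 15 full blocks, remainder 493.
Within the partial block the first minute is 1800 frames and each further minute 1798, so 0 further minute boundaries passed. Total skipped labels = 18 × 15 + 2 × 0 = 270.
Non-drop label index = 270223 + 270 = 270493; at 30 labels/s that is 02:30:16:13, i.e. DF 02:30:16;13.

02:30:16;13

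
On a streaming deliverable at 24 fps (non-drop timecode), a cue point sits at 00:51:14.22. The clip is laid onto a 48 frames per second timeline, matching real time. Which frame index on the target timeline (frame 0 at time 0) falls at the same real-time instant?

frame 147596

Source frame index: (0×3600 + 51×60 + 14) × 24 + 22 = 73798.
Real time: 73798 / (24) = 36899/12 s.
Target frame: (36899/12) × (48) = 147596.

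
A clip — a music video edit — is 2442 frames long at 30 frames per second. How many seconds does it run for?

Running time = 2442 / (30) = 81.4 s.

81.4 seconds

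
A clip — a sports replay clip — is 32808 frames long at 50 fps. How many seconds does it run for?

Running time = 32808 / (50) = 656.16 s.

656.16 seconds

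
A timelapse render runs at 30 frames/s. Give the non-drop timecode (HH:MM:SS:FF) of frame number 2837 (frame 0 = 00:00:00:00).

2837 ÷ 30 = 94 full seconds, remainder 17 frames.
94 s = 0 h 1 min 34 s.
Timecode: 00:01:34:17.

00:01:34:17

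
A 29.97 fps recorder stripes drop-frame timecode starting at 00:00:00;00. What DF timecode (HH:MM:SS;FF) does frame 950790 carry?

08:48:44;22

Ten DF minutes hold 17982 frames, so frame 950790 lies in block 52 (frames 935064–953045) with 15726 frames into that block.
The block's first minute is 1800 frames and the rest 1798 each; 15726 frames reaches minute 8, so 52 × 18 + 8 × 2 = 952 labels have been skipped so far.
Adding those back, label number 950790 + 952 = 951742 at 30 labels/s is 31724 s + 22 f = 8 h 48 min 44 s frame 22, i.e. 08:48:44;22.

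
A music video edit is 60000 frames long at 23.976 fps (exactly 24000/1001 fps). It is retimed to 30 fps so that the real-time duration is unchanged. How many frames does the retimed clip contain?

75075 frames

Target frames = source frames × (target rate / source rate) = 60000 × (30)/(24000/1001) = 60000 × 1001/800 = 75075.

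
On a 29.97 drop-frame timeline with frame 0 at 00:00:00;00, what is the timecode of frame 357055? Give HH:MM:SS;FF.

03:18:33;23

Each 10-minute DF block holds 10 × 60 × 30 − 9 × 2 = 17982 frames. 357055 ÷ 17982 → 19 full blocks, remainder 15397.
Within the partial block the first minute is 1800 frames and each further minute 1798, so 8 further minute boundaries passed. Total skipped labels = 18 × 19 + 2 × 8 = 358.
Non-drop label index = 357055 + 358 = 357413; at 30 labels/s that is 03:18:33:23, i.e. DF 03:18:33;23.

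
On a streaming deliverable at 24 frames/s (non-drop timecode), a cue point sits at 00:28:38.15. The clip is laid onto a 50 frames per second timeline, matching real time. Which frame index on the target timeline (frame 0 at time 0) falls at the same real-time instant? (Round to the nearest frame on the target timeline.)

Source frame index: (0×3600 + 28×60 + 38) × 24 + 15 = 41247.
Real time: 41247 / (24) = 13749/8 s.
Target frame: (13749/8) × (50) = 343725/4 ≈ 85931.250 → 85931.

frame 85931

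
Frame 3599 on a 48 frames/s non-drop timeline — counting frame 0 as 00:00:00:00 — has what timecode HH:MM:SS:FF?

3599 ÷ 48 = 74 full seconds, remainder 47 frames.
74 s = 0 h 1 min 14 s.
Timecode: 00:01:14:47.

00:01:14:47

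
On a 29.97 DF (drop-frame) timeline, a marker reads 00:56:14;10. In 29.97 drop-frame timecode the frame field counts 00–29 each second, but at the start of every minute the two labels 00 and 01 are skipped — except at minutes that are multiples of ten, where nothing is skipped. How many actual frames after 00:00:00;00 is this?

101128

As if non-drop at 30 labels/s: (0 × 3600 + 56 × 60 + 14) × 30 + 10 = 101230.
Minute boundaries passed: 56; those not divisible by 10: 56 − 5 = 51; dropped labels = 2 × 51 = 102.
Actual frame index = 101230 − 102 = 101128.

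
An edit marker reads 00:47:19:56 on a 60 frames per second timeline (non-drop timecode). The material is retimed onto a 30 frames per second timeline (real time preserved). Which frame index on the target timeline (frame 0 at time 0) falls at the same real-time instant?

Source frame index: (0×3600 + 47×60 + 19) × 60 + 56 = 170396.
Real time: 170396 / (60) = 42599/15 s.
Target frame: (42599/15) × (30) = 85198.

frame 85198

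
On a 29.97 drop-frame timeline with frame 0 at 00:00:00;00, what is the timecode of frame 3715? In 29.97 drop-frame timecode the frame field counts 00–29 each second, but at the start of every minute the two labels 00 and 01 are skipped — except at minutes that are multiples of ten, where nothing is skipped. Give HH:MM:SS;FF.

Each 10-minute DF block holds 10 × 60 × 30 − 9 × 2 = 17982 frames. 3715 ÷ 17982 → 0 full blocks, remainder 3715.
Within the partial block the first minute is 1800 frames and each further minute 1798, so 2 further minute boundaries passed. Total skipped labels = 18 × 0 + 2 × 2 = 4.
Non-drop label index = 3715 + 4 = 3719; at 30 labels/s that is 00:02:03:29, i.e. DF 00:02:03;29.

00:02:03;29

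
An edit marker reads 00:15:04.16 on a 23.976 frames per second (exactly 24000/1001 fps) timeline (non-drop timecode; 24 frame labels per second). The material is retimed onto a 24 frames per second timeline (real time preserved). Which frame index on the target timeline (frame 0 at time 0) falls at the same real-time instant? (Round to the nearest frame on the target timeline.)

Source frame index: (0×3600 + 15×60 + 4) × 24 + 16 = 21712.
Real time: 21712 / (24000/1001) = 1358357/1500 s.
Target frame: (1358357/1500) × (24) = 2716714/125 ≈ 21733.712 → 21734.

frame 21734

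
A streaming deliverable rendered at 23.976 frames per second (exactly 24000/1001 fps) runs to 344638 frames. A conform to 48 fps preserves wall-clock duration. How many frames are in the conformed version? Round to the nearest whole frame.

Frames at target rate = 344638 × (48) / (24000/1001) = 172491319/250 ≈ 689965.276.
Nearest whole frame: 689965.

689965 frames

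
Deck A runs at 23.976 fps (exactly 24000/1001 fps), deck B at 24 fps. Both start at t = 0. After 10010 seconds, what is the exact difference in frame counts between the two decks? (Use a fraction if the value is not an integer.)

240 frames

A emits 24000/1001 × 10010 = 240000 frames; B emits 24 × 10010 = 240240.
Difference = 240 frames; B is ahead of A.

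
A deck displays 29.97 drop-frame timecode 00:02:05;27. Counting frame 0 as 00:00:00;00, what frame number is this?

3773

Complete 10-minute blocks: 0, each 17982 frames → 0.
Remaining 2 whole minutes in the current block: 1800 + 1 × 1798 = 3598 frames.
Within the current minute: 5 × 30 + 27 − 2 = 175 (labels ;00/;01 skipped at this minute). Total = 0 + 3598 + 175 = 3773.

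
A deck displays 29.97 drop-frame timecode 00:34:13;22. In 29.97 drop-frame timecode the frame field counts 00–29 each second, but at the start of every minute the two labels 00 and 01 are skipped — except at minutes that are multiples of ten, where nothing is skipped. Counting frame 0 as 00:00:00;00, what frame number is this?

61550

Complete 10-minute blocks: 3, each 17982 frames → 53946.
Remaining 4 whole minutes in the current block: 1800 + 3 × 1798 = 7194 frames.
Within the current minute: 13 × 30 + 22 − 2 = 410 (labels ;00/;01 skipped at this minute). Total = 53946 + 7194 + 410 = 61550.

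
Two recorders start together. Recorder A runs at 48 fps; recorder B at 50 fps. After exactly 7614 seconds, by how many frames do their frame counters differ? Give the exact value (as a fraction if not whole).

A emits 48 × 7614 = 365472 frames; B emits 50 × 7614 = 380700.
Difference = 15228 frames; B is ahead of A.

15228 frames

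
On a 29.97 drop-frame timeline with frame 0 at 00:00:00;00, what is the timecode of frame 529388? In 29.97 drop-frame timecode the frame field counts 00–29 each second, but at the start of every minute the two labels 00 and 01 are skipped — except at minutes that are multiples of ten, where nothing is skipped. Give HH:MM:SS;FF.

Each 10-minute DF block holds 10 × 60 × 30 − 9 × 2 = 17982 frames. 529388 ÷ 17982 → 29 full blocks, remainder 7910.
Within the partial block the first minute is 1800 frames and each further minute 1798, so 4 further minute boundaries passed. Total skipped labels = 18 × 29 + 2 × 4 = 530.
Non-drop label index = 529388 + 530 = 529918; at 30 labels/s that is 04:54:23:28, i.e. DF 04:54:23;28.

04:54:23;28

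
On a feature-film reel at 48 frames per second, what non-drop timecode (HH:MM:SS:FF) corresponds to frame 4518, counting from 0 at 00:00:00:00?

00:01:34:06

4518 ÷ 48 = 94 full seconds, remainder 6 frames.
94 s = 0 h 1 min 34 s.
Timecode: 00:01:34:06.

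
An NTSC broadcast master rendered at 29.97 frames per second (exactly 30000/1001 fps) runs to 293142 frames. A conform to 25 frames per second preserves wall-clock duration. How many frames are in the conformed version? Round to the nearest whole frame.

Frames at target rate = 293142 × (25) / (30000/1001) = 48905857/200 ≈ 244529.285.
Nearest whole frame: 244529.

244529 frames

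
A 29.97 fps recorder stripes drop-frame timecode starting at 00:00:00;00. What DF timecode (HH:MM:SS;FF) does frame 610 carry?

Ten DF minutes hold 17982 frames, so frame 610 lies in block 0 (frames 0–17981) with 610 frames into that block.
The block's first minute is 1800 frames and the rest 1798 each; 610 frames reaches minute 0, so 0 × 18 + 0 × 2 = 0 labels have been skipped so far.
Adding those back, label number 610 + 0 = 610 at 30 labels/s is 20 s + 10 f = 0 h 0 min 20 s frame 10, i.e. 00:00:20;10.

00:00:20;10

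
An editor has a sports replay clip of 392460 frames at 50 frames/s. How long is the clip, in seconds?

Running time = 392460 / (50) = 7849.2 s.

7849.2 seconds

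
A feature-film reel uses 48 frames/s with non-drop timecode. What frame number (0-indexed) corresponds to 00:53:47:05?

Total seconds to the label: (0 × 3600 + 53 × 60 + 47) = 3227.
Frame index = 3227 × 48 + 5 = 154901.

frame 154901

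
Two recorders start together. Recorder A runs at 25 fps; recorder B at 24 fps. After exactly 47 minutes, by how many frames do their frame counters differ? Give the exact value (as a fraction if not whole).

2820 frames

47 min = 2820 s.
A emits 25 × 2820 = 70500 frames; B emits 24 × 2820 = 67680.
Difference = 2820 frames; B is behind A.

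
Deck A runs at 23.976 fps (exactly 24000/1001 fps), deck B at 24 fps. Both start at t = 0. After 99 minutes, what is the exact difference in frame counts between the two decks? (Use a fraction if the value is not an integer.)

99 min = 5940 s.
A emits 24000/1001 × 5940 = 12960000/91 frames; B emits 24 × 5940 = 142560.
Difference = 12960/91 frames (≈ 142.4176); B is ahead of A.

12960/91 frames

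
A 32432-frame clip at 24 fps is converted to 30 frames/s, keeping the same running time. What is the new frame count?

40540 frames

Target frames = source frames × (target rate / source rate) = 32432 × (30)/(24) = 32432 × 5/4 = 40540.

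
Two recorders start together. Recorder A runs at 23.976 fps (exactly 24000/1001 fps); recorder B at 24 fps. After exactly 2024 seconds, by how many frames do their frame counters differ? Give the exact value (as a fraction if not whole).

4416/91 frames

A emits 24000/1001 × 2024 = 4416000/91 frames; B emits 24 × 2024 = 48576.
Difference = 4416/91 frames (≈ 48.5275); B is ahead of A.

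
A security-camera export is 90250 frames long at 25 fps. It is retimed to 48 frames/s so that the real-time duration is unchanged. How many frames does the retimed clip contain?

Target frames = source frames × (target rate / source rate) = 90250 × (48)/(25) = 90250 × 48/25 = 173280.

173280 frames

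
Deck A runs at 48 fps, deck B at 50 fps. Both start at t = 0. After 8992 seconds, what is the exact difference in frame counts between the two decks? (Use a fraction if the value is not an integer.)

A emits 48 × 8992 = 431616 frames; B emits 50 × 8992 = 449600.
Difference = 17984 frames; B is ahead of A.

17984 frames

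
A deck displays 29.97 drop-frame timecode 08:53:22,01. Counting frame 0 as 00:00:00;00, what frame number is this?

As if non-drop at 30 labels/s: (8 × 3600 + 53 × 60 + 22) × 30 + 1 = 960061.
Minute boundaries passed: 533; those not divisible by 10: 533 − 53 = 480; dropped labels = 2 × 480 = 960.
Actual frame index = 960061 − 960 = 959101.

959101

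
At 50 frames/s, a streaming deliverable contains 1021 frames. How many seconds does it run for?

20.42 seconds

Running time = 1021 / (50) = 20.42 s.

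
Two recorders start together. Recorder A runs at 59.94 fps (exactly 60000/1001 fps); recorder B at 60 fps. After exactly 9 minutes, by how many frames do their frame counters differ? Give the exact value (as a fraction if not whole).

9 min = 540 s.
A emits 60000/1001 × 540 = 32400000/1001 frames; B emits 60 × 540 = 32400.
Difference = 32400/1001 frames (≈ 32.3676); B is ahead of A.

32400/1001 frames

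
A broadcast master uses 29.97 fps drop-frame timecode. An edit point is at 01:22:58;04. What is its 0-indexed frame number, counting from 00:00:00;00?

Complete 10-minute blocks: 8, each 17982 frames → 143856.
Remaining 2 whole minutes in the current block: 1800 + 1 × 1798 = 3598 frames.
Within the current minute: 58 × 30 + 4 − 2 = 1742 (labels ;00/;01 skipped at this minute). Total = 143856 + 3598 + 1742 = 149196.

149196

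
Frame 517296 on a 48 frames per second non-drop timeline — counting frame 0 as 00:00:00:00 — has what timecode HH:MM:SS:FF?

517296 ÷ 48 = 10777 full seconds, remainder 0 frames.
10777 s = 2 h 59 min 37 s.
Timecode: 02:59:37:00.

02:59:37:00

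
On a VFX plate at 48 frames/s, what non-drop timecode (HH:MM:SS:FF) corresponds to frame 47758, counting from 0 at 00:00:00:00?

00:16:34:46

47758 ÷ 48 = 994 full seconds, remainder 46 frames.
994 s = 0 h 16 min 34 s.
Timecode: 00:16:34:46.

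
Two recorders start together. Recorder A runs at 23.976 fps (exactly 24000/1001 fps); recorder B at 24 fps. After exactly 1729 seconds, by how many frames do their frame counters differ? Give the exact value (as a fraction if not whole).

A emits 24000/1001 × 1729 = 456000/11 frames; B emits 24 × 1729 = 41496.
Difference = 456/11 frames (≈ 41.4545); B is ahead of A.

456/11 frames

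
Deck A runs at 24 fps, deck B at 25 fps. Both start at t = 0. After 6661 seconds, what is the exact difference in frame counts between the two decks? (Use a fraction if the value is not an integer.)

6661 frames

A emits 24 × 6661 = 159864 frames; B emits 25 × 6661 = 166525.
Difference = 6661 frames; B is ahead of A.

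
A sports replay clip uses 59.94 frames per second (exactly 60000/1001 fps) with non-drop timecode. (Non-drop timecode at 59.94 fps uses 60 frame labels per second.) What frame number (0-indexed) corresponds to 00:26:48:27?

Total seconds to the label: (0 × 3600 + 26 × 60 + 48) = 1608.
Frame index = 1608 × 60 + 27 = 96507.

96507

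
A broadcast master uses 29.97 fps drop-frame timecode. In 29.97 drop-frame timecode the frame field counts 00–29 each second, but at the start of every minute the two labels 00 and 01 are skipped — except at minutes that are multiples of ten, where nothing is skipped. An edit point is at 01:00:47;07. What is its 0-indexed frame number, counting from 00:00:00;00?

109309

Complete 10-minute blocks: 6, each 17982 frames → 107892.
Remaining 0 whole minutes in the current block: 0 frames.
Within the current minute: 47 × 30 + 7 = 1417. Total = 107892 + 0 + 1417 = 109309.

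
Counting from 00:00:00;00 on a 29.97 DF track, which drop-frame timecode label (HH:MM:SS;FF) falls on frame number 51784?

00:28:47;26

Ten DF minutes hold 17982 frames, so frame 51784 lies in block 2 (frames 35964–53945) with 15820 frames into that block.
The block's first minute is 1800 frames and the rest 1798 each; 15820 frames reaches minute 8, so 2 × 18 + 8 × 2 = 52 labels have been skipped so far.
Adding those back, label number 51784 + 52 = 51836 at 30 labels/s is 1727 s + 26 f = 0 h 28 min 47 s frame 26, i.e. 00:28:47;26.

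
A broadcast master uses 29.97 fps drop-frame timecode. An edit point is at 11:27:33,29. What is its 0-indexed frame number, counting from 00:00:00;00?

1236381

As if non-drop at 30 labels/s: (11 × 3600 + 27 × 60 + 33) × 30 + 29 = 1237619.
Minute boundaries passed: 687; those not divisible by 10: 687 − 68 = 619; dropped labels = 2 × 619 = 1238.
Actual frame index = 1237619 − 1238 = 1236381.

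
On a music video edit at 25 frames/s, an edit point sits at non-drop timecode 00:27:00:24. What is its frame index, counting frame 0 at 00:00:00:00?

frame 40524

Total seconds to the label: (0 × 3600 + 27 × 60 + 0) = 1620.
Frame index = 1620 × 25 + 24 = 40524.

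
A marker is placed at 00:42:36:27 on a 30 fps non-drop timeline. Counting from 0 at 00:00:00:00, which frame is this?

Total seconds to the label: (0 × 3600 + 42 × 60 + 36) = 2556.
Frame index = 2556 × 30 + 27 = 76707.

76707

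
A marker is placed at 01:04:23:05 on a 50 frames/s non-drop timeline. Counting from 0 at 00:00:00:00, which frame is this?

frame 193155

Total seconds to the label: (1 × 3600 + 4 × 60 + 23) = 3863.
Frame index = 3863 × 50 + 5 = 193155.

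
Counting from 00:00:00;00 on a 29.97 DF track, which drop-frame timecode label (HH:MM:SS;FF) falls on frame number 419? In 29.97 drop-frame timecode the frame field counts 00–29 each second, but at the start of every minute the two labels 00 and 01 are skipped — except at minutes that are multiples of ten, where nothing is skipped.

Each 10-minute DF block holds 10 × 60 × 30 − 9 × 2 = 17982 frames. 419 ÷ 17982 → 0 full blocks, remainder 419.
Within the partial block the first minute is 1800 frames and each further minute 1798, so 0 further minute boundaries passed. Total skipped labels = 18 × 0 + 2 × 0 = 0.
Non-drop label index = 419 + 0 = 419; at 30 labels/s that is 00:00:13:29, i.e. DF 00:00:13;29.

00:00:13;29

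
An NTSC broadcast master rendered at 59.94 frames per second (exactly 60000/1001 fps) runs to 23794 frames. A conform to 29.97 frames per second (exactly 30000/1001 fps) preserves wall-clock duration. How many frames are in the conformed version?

Target frames = source frames × (target rate / source rate) = 23794 × (30000/1001)/(60000/1001) = 23794 × 1/2 = 11897.

11897 frames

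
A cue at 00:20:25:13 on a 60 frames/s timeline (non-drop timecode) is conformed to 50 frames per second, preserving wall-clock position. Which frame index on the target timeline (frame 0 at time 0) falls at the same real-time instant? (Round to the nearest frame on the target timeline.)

frame 61261

Source frame index: (0×3600 + 20×60 + 25) × 60 + 13 = 73513.
Real time: 73513 / (60) = 73513/60 s.
Target frame: (73513/60) × (50) = 367565/6 ≈ 61260.833 → 61261.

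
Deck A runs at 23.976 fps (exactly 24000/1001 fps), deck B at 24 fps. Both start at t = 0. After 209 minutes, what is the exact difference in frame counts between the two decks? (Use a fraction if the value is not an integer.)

209 min = 12540 s.
A emits 24000/1001 × 12540 = 27360000/91 frames; B emits 24 × 12540 = 300960.
Difference = 27360/91 frames (≈ 300.6593); B is ahead of A.

27360/91 frames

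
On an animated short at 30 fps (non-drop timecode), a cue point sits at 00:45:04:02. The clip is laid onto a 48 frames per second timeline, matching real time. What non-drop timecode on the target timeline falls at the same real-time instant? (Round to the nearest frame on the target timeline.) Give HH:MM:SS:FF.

00:45:04:03

Source frame index: (0×3600 + 45×60 + 4) × 30 + 2 = 81122.
Real time: 81122 / (30) = 40561/15 s.
Target frame: (40561/15) × (48) = 648976/5 ≈ 129795.200 → 129795.
At 48 labels/s: frame 129795 → 00:45:04:03.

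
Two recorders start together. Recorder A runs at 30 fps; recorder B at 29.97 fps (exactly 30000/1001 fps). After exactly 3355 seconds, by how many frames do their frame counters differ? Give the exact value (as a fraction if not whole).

9150/91 frames

A emits 30 × 3355 = 100650 frames; B emits 30000/1001 × 3355 = 9150000/91.
Difference = 9150/91 frames (≈ 100.5495); B is behind A.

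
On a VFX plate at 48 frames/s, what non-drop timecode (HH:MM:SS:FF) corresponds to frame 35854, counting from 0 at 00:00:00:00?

00:12:26:46

35854 ÷ 48 = 746 full seconds, remainder 46 frames.
746 s = 0 h 12 min 26 s.
Timecode: 00:12:26:46.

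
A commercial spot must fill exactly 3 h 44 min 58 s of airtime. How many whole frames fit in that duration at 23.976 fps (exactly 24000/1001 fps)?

323628 frames

3 h 44 min 58 s = 13498 s.
Frames = 13498 × 24000/1001 = 323952000/1001 ≈ 323628.3716.
Complete frames: 323628.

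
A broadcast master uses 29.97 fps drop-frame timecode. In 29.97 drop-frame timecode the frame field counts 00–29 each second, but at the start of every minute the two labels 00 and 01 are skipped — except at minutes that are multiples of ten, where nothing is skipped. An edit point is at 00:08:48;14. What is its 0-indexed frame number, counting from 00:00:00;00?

Complete 10-minute blocks: 0, each 17982 frames → 0.
Remaining 8 whole minutes in the current block: 1800 + 7 × 1798 = 14386 frames.
Within the current minute: 48 × 30 + 14 − 2 = 1452 (labels ;00/;01 skipped at this minute). Total = 0 + 14386 + 1452 = 15838.

15838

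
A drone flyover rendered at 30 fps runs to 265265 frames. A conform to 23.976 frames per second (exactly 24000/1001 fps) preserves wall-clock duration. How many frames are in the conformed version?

212000 frames

Target frames = source frames × (target rate / source rate) = 265265 × (24000/1001)/(30) = 265265 × 800/1001 = 212000.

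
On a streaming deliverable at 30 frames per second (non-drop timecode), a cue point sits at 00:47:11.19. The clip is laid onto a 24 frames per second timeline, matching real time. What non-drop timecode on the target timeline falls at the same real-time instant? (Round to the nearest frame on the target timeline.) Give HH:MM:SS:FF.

Source frame index: (0×3600 + 47×60 + 11) × 30 + 19 = 84949.
Real time: 84949 / (30) = 84949/30 s.
Target frame: (84949/30) × (24) = 339796/5 ≈ 67959.200 → 67959.
At 24 labels/s: frame 67959 → 00:47:11:15.

00:47:11:15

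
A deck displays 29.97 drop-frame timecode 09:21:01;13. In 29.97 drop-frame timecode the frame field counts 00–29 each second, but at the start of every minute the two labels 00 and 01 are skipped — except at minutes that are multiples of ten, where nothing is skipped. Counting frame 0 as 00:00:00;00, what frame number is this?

As if non-drop at 30 labels/s: (9 × 3600 + 21 × 60 + 1) × 30 + 13 = 1009843.
Minute boundaries passed: 561; those not divisible by 10: 561 − 56 = 505; dropped labels = 2 × 505 = 1010.
Actual frame index = 1009843 − 1010 = 1008833.

1008833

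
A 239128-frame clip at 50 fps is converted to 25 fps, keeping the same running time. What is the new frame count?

Target frames = source frames × (target rate / source rate) = 239128 × (25)/(50) = 239128 × 1/2 = 119564.

119564 frames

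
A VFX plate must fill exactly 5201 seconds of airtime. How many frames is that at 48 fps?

249648 frames

Frames = 5201 × 48 = 249648.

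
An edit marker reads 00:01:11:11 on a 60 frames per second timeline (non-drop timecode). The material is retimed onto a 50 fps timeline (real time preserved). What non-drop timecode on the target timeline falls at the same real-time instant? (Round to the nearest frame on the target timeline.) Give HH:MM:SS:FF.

00:01:11:09

Source frame index: (0×3600 + 1×60 + 11) × 60 + 11 = 4271.
Real time: 4271 / (60) = 4271/60 s.
Target frame: (4271/60) × (50) = 21355/6 ≈ 3559.167 → 3559.
At 50 labels/s: frame 3559 → 00:01:11:09.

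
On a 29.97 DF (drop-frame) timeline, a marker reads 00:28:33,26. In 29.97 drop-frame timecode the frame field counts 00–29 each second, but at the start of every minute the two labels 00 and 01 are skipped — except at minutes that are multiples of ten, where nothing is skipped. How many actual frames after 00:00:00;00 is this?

51364

As if non-drop at 30 labels/s: (0 × 3600 + 28 × 60 + 33) × 30 + 26 = 51416.
Minute boundaries passed: 28; those not divisible by 10: 28 − 2 = 26; dropped labels = 2 × 26 = 52.
Actual frame index = 51416 − 52 = 51364.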